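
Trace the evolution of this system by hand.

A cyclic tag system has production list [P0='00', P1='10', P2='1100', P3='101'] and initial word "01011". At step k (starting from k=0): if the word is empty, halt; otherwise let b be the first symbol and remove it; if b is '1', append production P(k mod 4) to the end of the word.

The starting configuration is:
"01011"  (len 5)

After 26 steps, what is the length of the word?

9

0) "01011"  (len 5)
1) "1011"  (len 4)
2) "01110"  (len 5)
3) "1110"  (len 4)
4) "110101"  (len 6)
5) "1010100"  (len 7)
6) "01010010"  (len 8)
7) "1010010"  (len 7)
8) "010010101"  (len 9)
9) "10010101"  (len 8)
10) "001010110"  (len 9)
11) "01010110"  (len 8)
12) "1010110"  (len 7)
13) "01011000"  (len 8)
14) "1011000"  (len 7)
15) "0110001100"  (len 10)
16) "110001100"  (len 9)
17) "1000110000"  (len 10)
18) "00011000010"  (len 11)
19) "0011000010"  (len 10)
20) "011000010"  (len 9)
21) "11000010"  (len 8)
22) "100001010"  (len 9)
23) "000010101100"  (len 12)
24) "00010101100"  (len 11)
25) "0010101100"  (len 10)
26) "010101100"  (len 9)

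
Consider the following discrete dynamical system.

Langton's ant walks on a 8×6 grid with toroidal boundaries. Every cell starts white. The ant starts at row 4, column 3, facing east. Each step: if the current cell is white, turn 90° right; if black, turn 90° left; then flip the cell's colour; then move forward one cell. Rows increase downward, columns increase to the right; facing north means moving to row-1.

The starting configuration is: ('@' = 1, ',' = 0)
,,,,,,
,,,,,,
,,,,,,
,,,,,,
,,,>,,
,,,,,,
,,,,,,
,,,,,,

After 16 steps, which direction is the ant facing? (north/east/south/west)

east

[0] ,,,,,,
,,,,,,
,,,,,,
,,,,,,
,,,>,,
,,,,,,
,,,,,,
,,,,,,
[1] ,,,,,,
,,,,,,
,,,,,,
,,,,,,
,,,@,,
,,,v,,
,,,,,,
,,,,,,
[2] ,,,,,,
,,,,,,
,,,,,,
,,,,,,
,,,@,,
,,<@,,
,,,,,,
,,,,,,
[3] ,,,,,,
,,,,,,
,,,,,,
,,,,,,
,,^@,,
,,@@,,
,,,,,,
,,,,,,
[4] ,,,,,,
,,,,,,
,,,,,,
,,,,,,
,,@>,,
,,@@,,
,,,,,,
,,,,,,
[5] ,,,,,,
,,,,,,
,,,,,,
,,,^,,
,,@,,,
,,@@,,
,,,,,,
,,,,,,
[6] ,,,,,,
,,,,,,
,,,,,,
,,,@>,
,,@,,,
,,@@,,
,,,,,,
,,,,,,
[7] ,,,,,,
,,,,,,
,,,,,,
,,,@@,
,,@,v,
,,@@,,
,,,,,,
,,,,,,
[8] ,,,,,,
,,,,,,
,,,,,,
,,,@@,
,,@<@,
,,@@,,
,,,,,,
,,,,,,
[9] ,,,,,,
,,,,,,
,,,,,,
,,,^@,
,,@@@,
,,@@,,
,,,,,,
,,,,,,
[10] ,,,,,,
,,,,,,
,,,,,,
,,<,@,
,,@@@,
,,@@,,
,,,,,,
,,,,,,
[11] ,,,,,,
,,,,,,
,,^,,,
,,@,@,
,,@@@,
,,@@,,
,,,,,,
,,,,,,
[12] ,,,,,,
,,,,,,
,,@>,,
,,@,@,
,,@@@,
,,@@,,
,,,,,,
,,,,,,
[13] ,,,,,,
,,,,,,
,,@@,,
,,@v@,
,,@@@,
,,@@,,
,,,,,,
,,,,,,
[14] ,,,,,,
,,,,,,
,,@@,,
,,<@@,
,,@@@,
,,@@,,
,,,,,,
,,,,,,
[15] ,,,,,,
,,,,,,
,,@@,,
,,,@@,
,,v@@,
,,@@,,
,,,,,,
,,,,,,
[16] ,,,,,,
,,,,,,
,,@@,,
,,,@@,
,,,>@,
,,@@,,
,,,,,,
,,,,,,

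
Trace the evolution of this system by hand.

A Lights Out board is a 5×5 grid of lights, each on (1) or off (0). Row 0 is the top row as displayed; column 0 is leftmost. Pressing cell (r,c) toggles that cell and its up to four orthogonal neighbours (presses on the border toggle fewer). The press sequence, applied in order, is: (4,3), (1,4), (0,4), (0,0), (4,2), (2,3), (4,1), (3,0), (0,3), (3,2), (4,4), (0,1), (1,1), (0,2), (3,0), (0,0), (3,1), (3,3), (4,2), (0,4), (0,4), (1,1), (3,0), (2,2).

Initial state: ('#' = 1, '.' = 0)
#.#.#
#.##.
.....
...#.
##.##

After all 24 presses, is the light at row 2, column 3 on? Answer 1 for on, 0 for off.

1

k=0  #.#.#
#.##.
.....
...#.
##.##
k=1  #.#.#
#.##.
.....
.....
###..
k=2  #.#..
#.#.#
....#
.....
###..
k=3  #.###
#.#..
....#
.....
###..
k=4  .####
..#..
....#
.....
###..
k=5  .####
..#..
....#
..#..
#..#.
k=6  .####
..##.
..##.
..##.
#..#.
k=7  .####
..##.
..##.
.###.
.###.
k=8  .####
..##.
#.##.
#.##.
####.
k=9  .#...
..#..
#.##.
#.##.
####.
k=10  .#...
..#..
#..#.
##...
##.#.
k=11  .#...
..#..
#..#.
##..#
##..#
k=12  #.#..
.##..
#..#.
##..#
##..#
k=13  ###..
#....
##.#.
##..#
##..#
k=14  #..#.
#.#..
##.#.
##..#
##..#
k=15  #..#.
#.#..
.#.#.
....#
.#..#
k=16  .#.#.
..#..
.#.#.
....#
.#..#
k=17  .#.#.
..#..
...#.
###.#
....#
k=18  .#.#.
..#..
.....
##.#.
...##
k=19  .#.#.
..#..
.....
####.
.##.#
k=20  .#..#
..#.#
.....
####.
.##.#
k=21  .#.#.
..#..
.....
####.
.##.#
k=22  ...#.
##...
.#...
####.
.##.#
k=23  ...#.
##...
##...
..##.
###.#
k=24  ...#.
###..
#.##.
...#.
###.#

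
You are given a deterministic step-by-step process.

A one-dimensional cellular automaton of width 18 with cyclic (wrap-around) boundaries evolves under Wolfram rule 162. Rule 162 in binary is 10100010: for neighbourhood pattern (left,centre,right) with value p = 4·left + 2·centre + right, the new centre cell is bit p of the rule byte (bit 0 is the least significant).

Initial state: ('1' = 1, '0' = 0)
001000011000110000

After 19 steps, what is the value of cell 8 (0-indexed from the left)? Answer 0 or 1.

k=0  001000011000110000
k=1  010000100001000000
k=2  100001000010000000
k=3  000010000100000001
k=4  000100001000000010
k=5  001000010000000100
k=6  010000100000001000
k=7  100001000000010000
k=8  000010000000100001
k=9  000100000001000010
k=10  001000000010000100
k=11  010000000100001000
k=12  100000001000010000
k=13  000000010000100001
k=14  000000100001000010
k=15  000001000010000100
k=16  000010000100001000
k=17  000100001000010000
k=18  001000010000100000
k=19  010000100001000000

0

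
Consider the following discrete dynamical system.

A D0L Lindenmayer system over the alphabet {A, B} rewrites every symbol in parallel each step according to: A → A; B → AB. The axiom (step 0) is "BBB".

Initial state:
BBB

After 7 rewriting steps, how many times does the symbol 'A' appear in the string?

21

k=0  BBB
k=1  ABABAB
k=2  AABAABAAB
k=3  AAABAAABAAAB
k=4  AAAABAAAABAAAAB
k=5  AAAAABAAAAABAAAAAB
k=6  AAAAAABAAAAAABAAAAAAB
k=7  AAAAAAABAAAAAAABAAAAAAAB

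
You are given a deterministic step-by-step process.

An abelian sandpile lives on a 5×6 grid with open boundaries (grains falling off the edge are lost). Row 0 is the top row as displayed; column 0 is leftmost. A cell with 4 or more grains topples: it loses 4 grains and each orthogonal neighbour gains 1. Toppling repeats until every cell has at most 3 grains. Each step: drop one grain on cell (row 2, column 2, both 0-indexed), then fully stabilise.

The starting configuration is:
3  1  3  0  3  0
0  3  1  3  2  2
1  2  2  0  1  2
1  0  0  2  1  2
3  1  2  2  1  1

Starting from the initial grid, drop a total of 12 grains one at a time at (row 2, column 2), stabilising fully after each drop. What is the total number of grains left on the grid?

step 0: 3  1  3  0  3  0
0  3  1  3  2  2
1  2  2  0  1  2
1  0  0  2  1  2
3  1  2  2  1  1
step 1: 3  1  3  0  3  0
0  3  1  3  2  2
1  2  3  0  1  2
1  0  0  2  1  2
3  1  2  2  1  1
step 2: 3  1  3  0  3  0
0  3  2  3  2  2
1  3  0  1  1  2
1  0  1  2  1  2
3  1  2  2  1  1
step 3: 3  1  3  0  3  0
0  3  2  3  2  2
1  3  1  1  1  2
1  0  1  2  1  2
3  1  2  2  1  1
step 4: 3  1  3  0  3  0
0  3  2  3  2  2
1  3  2  1  1  2
1  0  1  2  1  2
3  1  2  2  1  1
step 5: 3  1  3  0  3  0
0  3  2  3  2  2
1  3  3  1  1  2
1  0  1  2  1  2
3  1  2  2  1  1
step 6: 3  3  0  2  3  0
1  1  2  0  3  2
2  1  2  3  1  2
1  1  2  2  1  2
3  1  2  2  1  1
step 7: 3  3  0  2  3  0
1  1  2  0  3  2
2  1  3  3  1  2
1  1  2  2  1  2
3  1  2  2  1  1
step 8: 3  3  0  2  3  0
1  1  3  1  3  2
2  2  1  0  2  2
1  1  3  3  1  2
3  1  2  2  1  1
step 9: 3  3  0  2  3  0
1  1  3  1  3  2
2  2  2  0  2  2
1  1  3  3  1  2
3  1  2  2  1  1
step 10: 3  3  0  2  3  0
1  1  3  1  3  2
2  2  3  0  2  2
1  1  3  3  1  2
3  1  2  2  1  1
step 11: 3  3  1  2  3  0
1  2  0  2  3  2
2  3  2  2  2  2
1  2  1  0  2  2
3  1  3  3  1  1
step 12: 3  3  1  2  3  0
1  2  0  2  3  2
2  3  3  2  2  2
1  2  1  0  2  2
3  1  3  3  1  1

56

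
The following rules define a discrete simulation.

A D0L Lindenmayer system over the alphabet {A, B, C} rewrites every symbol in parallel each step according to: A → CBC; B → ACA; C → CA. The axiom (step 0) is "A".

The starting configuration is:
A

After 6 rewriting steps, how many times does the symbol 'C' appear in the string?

135

step 0: A
step 1: CBC
step 2: CAACACA
step 3: CACBCCBCCACBCCACBC
step 4: CACBCCAACACACAACACACACBCCAACACACACBCCAACACA
step 5: CACBCCAACACACACBCCBCCACBCCACBCCACBCCBCCACBCCACBCCACBCCAACACACACBCCBCCACBCCACBCCACBCCAACACACACBCCBCCACBCCACBC
step 6: CACBCCAACACACACBCCBCCACBCCACBCCACBCCAACACACAACACACACBCCAAC…BCCBCCACBCCACBCCACBCCAACACACAACACACACBCCAACACACACBCCAACACA  (len 262)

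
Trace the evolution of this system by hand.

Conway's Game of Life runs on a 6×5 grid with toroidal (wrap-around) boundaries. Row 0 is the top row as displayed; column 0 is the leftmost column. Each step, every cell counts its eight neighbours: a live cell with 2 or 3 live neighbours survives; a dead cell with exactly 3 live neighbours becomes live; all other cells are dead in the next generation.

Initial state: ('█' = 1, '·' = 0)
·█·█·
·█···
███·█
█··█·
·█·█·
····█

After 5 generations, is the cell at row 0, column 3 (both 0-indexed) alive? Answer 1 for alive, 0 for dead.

step 0: ·█·█·
·█···
███·█
█··█·
·█·█·
····█
step 1: █·█··
···██
··███
···█·
█·██·
█··██
step 2: ███··
██···
··█··
·█···
███··
█····
step 3: ··█·█
█····
█·█··
█····
█·█··
····█
step 4: █··██
█··██
█···█
█···█
██··█
██··█
step 5: ··█··
·█···
·█···
···█·
···█·
··█··

0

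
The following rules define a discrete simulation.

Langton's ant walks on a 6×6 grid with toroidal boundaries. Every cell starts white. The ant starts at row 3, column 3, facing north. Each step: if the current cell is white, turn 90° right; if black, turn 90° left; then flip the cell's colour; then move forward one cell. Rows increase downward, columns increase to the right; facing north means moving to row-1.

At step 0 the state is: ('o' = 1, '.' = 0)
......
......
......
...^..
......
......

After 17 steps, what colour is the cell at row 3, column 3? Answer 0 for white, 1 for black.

0) ......
......
......
...^..
......
......
1) ......
......
......
...o>.
......
......
2) ......
......
......
...oo.
....v.
......
3) ......
......
......
...oo.
...<o.
......
4) ......
......
......
...^o.
...oo.
......
5) ......
......
......
..<.o.
...oo.
......
6) ......
......
..^...
..o.o.
...oo.
......
7) ......
......
..o>..
..o.o.
...oo.
......
8) ......
......
..oo..
..ovo.
...oo.
......
9) ......
......
..oo..
..<oo.
...oo.
......
10) ......
......
..oo..
...oo.
..voo.
......
11) ......
......
..oo..
...oo.
.<ooo.
......
12) ......
......
..oo..
.^.oo.
.oooo.
......
13) ......
......
..oo..
.o>oo.
.oooo.
......
14) ......
......
..oo..
.oooo.
.ovoo.
......
15) ......
......
..oo..
.oooo.
.o.>o.
......
16) ......
......
..oo..
.oo^o.
.o..o.
......
17) ......
......
..oo..
.o<.o.
.o..o.
......

0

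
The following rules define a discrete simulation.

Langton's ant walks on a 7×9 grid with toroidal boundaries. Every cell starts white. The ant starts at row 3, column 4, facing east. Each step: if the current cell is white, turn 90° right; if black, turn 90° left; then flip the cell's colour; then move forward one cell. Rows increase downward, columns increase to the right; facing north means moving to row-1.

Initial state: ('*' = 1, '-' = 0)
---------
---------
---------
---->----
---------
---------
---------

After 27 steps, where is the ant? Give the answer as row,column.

1,1

t=0: ---------
---------
---------
---->----
---------
---------
---------
t=1: ---------
---------
---------
----*----
----v----
---------
---------
t=2: ---------
---------
---------
----*----
---<*----
---------
---------
t=3: ---------
---------
---------
---^*----
---**----
---------
---------
t=4: ---------
---------
---------
---*>----
---**----
---------
---------
t=5: ---------
---------
----^----
---*-----
---**----
---------
---------
t=6: ---------
---------
----*>---
---*-----
---**----
---------
---------
t=7: ---------
---------
----**---
---*-v---
---**----
---------
---------
t=8: ---------
---------
----**---
---*<*---
---**----
---------
---------
t=9: ---------
---------
----^*---
---***---
---**----
---------
---------
t=10: ---------
---------
---<-*---
---***---
---**----
---------
---------
t=11: ---------
---^-----
---*-*---
---***---
---**----
---------
---------
t=12: ---------
---*>----
---*-*---
---***---
---**----
---------
---------
t=13: ---------
---**----
---*v*---
---***---
---**----
---------
---------
t=14: ---------
---**----
---<**---
---***---
---**----
---------
---------
t=15: ---------
---**----
----**---
---v**---
---**----
---------
---------
t=16: ---------
---**----
----**---
---->*---
---**----
---------
---------
t=17: ---------
---**----
----^*---
-----*---
---**----
---------
---------
t=18: ---------
---**----
---<-*---
-----*---
---**----
---------
---------
t=19: ---------
---^*----
---*-*---
-----*---
---**----
---------
---------
t=20: ---------
--<-*----
---*-*---
-----*---
---**----
---------
---------
t=21: --^------
--*-*----
---*-*---
-----*---
---**----
---------
---------
t=22: --*>-----
--*-*----
---*-*---
-----*---
---**----
---------
---------
t=23: --**-----
--*v*----
---*-*---
-----*---
---**----
---------
---------
t=24: --**-----
--<**----
---*-*---
-----*---
---**----
---------
---------
t=25: --**-----
---**----
--v*-*---
-----*---
---**----
---------
---------
t=26: --**-----
---**----
-<**-*---
-----*---
---**----
---------
---------
t=27: --**-----
-^-**----
-***-*---
-----*---
---**----
---------
---------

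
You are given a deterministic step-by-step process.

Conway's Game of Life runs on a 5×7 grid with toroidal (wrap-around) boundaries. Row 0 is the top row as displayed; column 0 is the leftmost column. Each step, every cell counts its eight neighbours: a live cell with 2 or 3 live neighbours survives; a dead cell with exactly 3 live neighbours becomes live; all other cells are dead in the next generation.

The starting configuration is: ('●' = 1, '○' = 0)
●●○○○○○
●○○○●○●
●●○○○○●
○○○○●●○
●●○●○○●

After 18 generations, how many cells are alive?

k=0  ●●○○○○○
●○○○●○●
●●○○○○●
○○○○●●○
●●○●○○●
k=1  ○○●○○●○
○○○○○●○
○●○○●○○
○○●○●●○
○●●○●●●
k=2  ○●●●○○○
○○○○●●○
○○○●●○○
●○●○○○●
○●●○○○●
k=3  ●●○●●●○
○○○○○●○
○○○●●○●
●○●○○●●
○○○○○○●
k=4  ●○○○●●○
●○●○○○○
●○○●●○○
●○○●●○○
○○●●○○○
k=5  ○○●○●○●
●○○○○●○
●○●○●○●
○●○○○○○
○●●○○●●
k=6  ○○●●●○○
●○○○●○○
●○○○○●●
○○○●○○○
○●●●○●●
k=7  ●○○○○○●
●●○○●○○
●○○○●●●
○●○●○○○
○●○○○●○
k=8  ○○○○○●●
○●○○●○○
○○●●●●●
○●●○○○○
○●●○○○●
k=9  ○●●○○●●
●○●○○○○
●○○○●●○
○○○○●○●
○●●○○●●
k=10  ○○○●○●○
●○●●●○○
●●○●●●○
○●○●●○○
○●●●●○○
k=11  ○○○○○●○
●○○○○○○
●○○○○●●
○○○○○○○
○●○○○●○
k=12  ○○○○○○●
●○○○○●○
●○○○○○●
●○○○○●○
○○○○○○○
k=13  ○○○○○○●
●○○○○●○
●●○○○●○
●○○○○○○
○○○○○○●
k=14  ●○○○○●●
●●○○○●○
●●○○○○○
●●○○○○○
●○○○○○●
k=15  ○○○○○●○
○○○○○●○
○○●○○○○
○○○○○○○
○○○○○●○
k=16  ○○○○●●●
○○○○○○○
○○○○○○○
○○○○○○○
○○○○○○○
k=17  ○○○○○●○
○○○○○●○
○○○○○○○
○○○○○○○
○○○○○●○
k=18  ○○○○●●●
○○○○○○○
○○○○○○○
○○○○○○○
○○○○○○○

3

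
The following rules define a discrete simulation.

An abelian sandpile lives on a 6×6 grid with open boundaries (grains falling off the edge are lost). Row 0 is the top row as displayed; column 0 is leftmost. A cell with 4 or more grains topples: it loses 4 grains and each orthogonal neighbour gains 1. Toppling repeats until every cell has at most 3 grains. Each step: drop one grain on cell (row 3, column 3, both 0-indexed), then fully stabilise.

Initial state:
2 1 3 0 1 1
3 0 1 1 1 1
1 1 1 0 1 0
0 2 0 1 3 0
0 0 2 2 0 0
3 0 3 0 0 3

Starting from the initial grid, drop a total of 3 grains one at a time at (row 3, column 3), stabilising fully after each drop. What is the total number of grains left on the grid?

41

[0] 2 1 3 0 1 1
3 0 1 1 1 1
1 1 1 0 1 0
0 2 0 1 3 0
0 0 2 2 0 0
3 0 3 0 0 3
[1] 2 1 3 0 1 1
3 0 1 1 1 1
1 1 1 0 1 0
0 2 0 2 3 0
0 0 2 2 0 0
3 0 3 0 0 3
[2] 2 1 3 0 1 1
3 0 1 1 1 1
1 1 1 0 1 0
0 2 0 3 3 0
0 0 2 2 0 0
3 0 3 0 0 3
[3] 2 1 3 0 1 1
3 0 1 1 1 1
1 1 1 1 2 0
0 2 1 1 0 1
0 0 2 3 1 0
3 0 3 0 0 3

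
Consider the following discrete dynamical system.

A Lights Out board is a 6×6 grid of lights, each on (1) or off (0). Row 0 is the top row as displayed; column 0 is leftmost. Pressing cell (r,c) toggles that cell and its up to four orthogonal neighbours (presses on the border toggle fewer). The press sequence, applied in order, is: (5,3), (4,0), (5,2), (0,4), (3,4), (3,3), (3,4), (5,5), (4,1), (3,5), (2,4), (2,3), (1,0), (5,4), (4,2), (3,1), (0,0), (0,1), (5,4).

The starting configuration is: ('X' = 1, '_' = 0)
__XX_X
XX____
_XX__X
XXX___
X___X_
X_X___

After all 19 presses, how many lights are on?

k=0  __XX_X
XX____
_XX__X
XXX___
X___X_
X_X___
k=1  __XX_X
XX____
_XX__X
XXX___
X__XX_
X__XX_
k=2  __XX_X
XX____
_XX__X
_XX___
_X_XX_
___XX_
k=3  __XX_X
XX____
_XX__X
_XX___
_XXXX_
_XX_X_
k=4  __X_X_
XX__X_
_XX__X
_XX___
_XXXX_
_XX_X_
k=5  __X_X_
XX__X_
_XX_XX
_XXXXX
_XXX__
_XX_X_
k=6  __X_X_
XX__X_
_XXXXX
_X___X
_XX___
_XX_X_
k=7  __X_X_
XX__X_
_XXX_X
_X_XX_
_XX_X_
_XX_X_
k=8  __X_X_
XX__X_
_XXX_X
_X_XX_
_XX_XX
_XX__X
k=9  __X_X_
XX__X_
_XXX_X
___XX_
X___XX
__X__X
k=10  __X_X_
XX__X_
_XXX__
___X_X
X___X_
__X__X
k=11  __X_X_
XX____
_XX_XX
___XXX
X___X_
__X__X
k=12  __X_X_
XX_X__
_X_X_X
____XX
X___X_
__X__X
k=13  X_X_X_
___X__
XX_X_X
____XX
X___X_
__X__X
k=14  X_X_X_
___X__
XX_X_X
____XX
X_____
__XXX_
k=15  X_X_X_
___X__
XX_X_X
__X_XX
XXXX__
___XX_
k=16  X_X_X_
___X__
X__X_X
XX__XX
X_XX__
___XX_
k=17  _XX_X_
X__X__
X__X_X
XX__XX
X_XX__
___XX_
k=18  X___X_
XX_X__
X__X_X
XX__XX
X_XX__
___XX_
k=19  X___X_
XX_X__
X__X_X
XX__XX
X_XXX_
_____X

17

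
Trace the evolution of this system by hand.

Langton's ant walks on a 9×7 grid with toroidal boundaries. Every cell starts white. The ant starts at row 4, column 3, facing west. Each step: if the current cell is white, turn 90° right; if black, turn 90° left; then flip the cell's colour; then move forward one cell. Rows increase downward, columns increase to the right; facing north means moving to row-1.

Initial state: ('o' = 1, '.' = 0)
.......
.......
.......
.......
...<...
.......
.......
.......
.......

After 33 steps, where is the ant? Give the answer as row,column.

5,5

t=0: .......
.......
.......
.......
...<...
.......
.......
.......
.......
t=1: .......
.......
.......
...^...
...o...
.......
.......
.......
.......
t=2: .......
.......
.......
...o>..
...o...
.......
.......
.......
.......
t=3: .......
.......
.......
...oo..
...ov..
.......
.......
.......
.......
t=4: .......
.......
.......
...oo..
...<o..
.......
.......
.......
.......
t=5: .......
.......
.......
...oo..
....o..
...v...
.......
.......
.......
t=6: .......
.......
.......
...oo..
....o..
..<o...
.......
.......
.......
t=7: .......
.......
.......
...oo..
..^.o..
..oo...
.......
.......
.......
t=8: .......
.......
.......
...oo..
..o>o..
..oo...
.......
.......
.......
t=9: .......
.......
.......
...oo..
..ooo..
..ov...
.......
.......
.......
t=10: .......
.......
.......
...oo..
..ooo..
..o.>..
.......
.......
.......
t=11: .......
.......
.......
...oo..
..ooo..
..o.o..
....v..
.......
.......
t=12: .......
.......
.......
...oo..
..ooo..
..o.o..
...<o..
.......
.......
t=13: .......
.......
.......
...oo..
..ooo..
..o^o..
...oo..
.......
.......
t=14: .......
.......
.......
...oo..
..ooo..
..oo>..
...oo..
.......
.......
t=15: .......
.......
.......
...oo..
..oo^..
..oo...
...oo..
.......
.......
t=16: .......
.......
.......
...oo..
..o<...
..oo...
...oo..
.......
.......
t=17: .......
.......
.......
...oo..
..o....
..ov...
...oo..
.......
.......
t=18: .......
.......
.......
...oo..
..o....
..o.>..
...oo..
.......
.......
t=19: .......
.......
.......
...oo..
..o....
..o.o..
...ov..
.......
.......
t=20: .......
.......
.......
...oo..
..o....
..o.o..
...o.>.
.......
.......
t=21: .......
.......
.......
...oo..
..o....
..o.o..
...o.o.
.....v.
.......
t=22: .......
.......
.......
...oo..
..o....
..o.o..
...o.o.
....<o.
.......
t=23: .......
.......
.......
...oo..
..o....
..o.o..
...o^o.
....oo.
.......
t=24: .......
.......
.......
...oo..
..o....
..o.o..
...oo>.
....oo.
.......
t=25: .......
.......
.......
...oo..
..o....
..o.o^.
...oo..
....oo.
.......
t=26: .......
.......
.......
...oo..
..o....
..o.oo>
...oo..
....oo.
.......
t=27: .......
.......
.......
...oo..
..o....
..o.ooo
...oo.v
....oo.
.......
t=28: .......
.......
.......
...oo..
..o....
..o.ooo
...oo<o
....oo.
.......
t=29: .......
.......
.......
...oo..
..o....
..o.o^o
...oooo
....oo.
.......
t=30: .......
.......
.......
...oo..
..o....
..o.<.o
...oooo
....oo.
.......
t=31: .......
.......
.......
...oo..
..o....
..o...o
...ovoo
....oo.
.......
t=32: .......
.......
.......
...oo..
..o....
..o...o
...o.>o
....oo.
.......
t=33: .......
.......
.......
...oo..
..o....
..o..^o
...o..o
....oo.
.......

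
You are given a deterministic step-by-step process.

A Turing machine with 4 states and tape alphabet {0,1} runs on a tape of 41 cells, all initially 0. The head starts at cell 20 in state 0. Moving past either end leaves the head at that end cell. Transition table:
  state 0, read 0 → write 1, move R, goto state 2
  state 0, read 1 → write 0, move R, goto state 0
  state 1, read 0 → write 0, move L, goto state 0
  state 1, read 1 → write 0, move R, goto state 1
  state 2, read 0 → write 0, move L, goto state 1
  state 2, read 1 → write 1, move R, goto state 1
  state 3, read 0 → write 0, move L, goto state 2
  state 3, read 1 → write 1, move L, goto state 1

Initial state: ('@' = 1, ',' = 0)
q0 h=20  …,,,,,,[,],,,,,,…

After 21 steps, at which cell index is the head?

21

step 0: q0 h=20  …,,,,,,[,],,,,,,…
step 1: q2 h=21  …,,,,,@[,],,,,,,…
step 2: q1 h=20  …,,,,,,[@],,,,,,…
step 3: q1 h=21  …,,,,,,[,],,,,,,…
step 4: q0 h=20  …,,,,,,[,],,,,,,…
step 5: q2 h=21  …,,,,,@[,],,,,,,…
step 6: q1 h=20  …,,,,,,[@],,,,,,…
step 7: q1 h=21  …,,,,,,[,],,,,,,…
step 8: q0 h=20  …,,,,,,[,],,,,,,…
step 9: q2 h=21  …,,,,,@[,],,,,,,…
step 10: q1 h=20  …,,,,,,[@],,,,,,…
step 11: q1 h=21  …,,,,,,[,],,,,,,…
step 12: q0 h=20  …,,,,,,[,],,,,,,…
step 13: q2 h=21  …,,,,,@[,],,,,,,…
step 14: q1 h=20  …,,,,,,[@],,,,,,…
step 15: q1 h=21  …,,,,,,[,],,,,,,…
step 16: q0 h=20  …,,,,,,[,],,,,,,…
step 17: q2 h=21  …,,,,,@[,],,,,,,…
step 18: q1 h=20  …,,,,,,[@],,,,,,…
step 19: q1 h=21  …,,,,,,[,],,,,,,…
step 20: q0 h=20  …,,,,,,[,],,,,,,…
step 21: q2 h=21  …,,,,,@[,],,,,,,…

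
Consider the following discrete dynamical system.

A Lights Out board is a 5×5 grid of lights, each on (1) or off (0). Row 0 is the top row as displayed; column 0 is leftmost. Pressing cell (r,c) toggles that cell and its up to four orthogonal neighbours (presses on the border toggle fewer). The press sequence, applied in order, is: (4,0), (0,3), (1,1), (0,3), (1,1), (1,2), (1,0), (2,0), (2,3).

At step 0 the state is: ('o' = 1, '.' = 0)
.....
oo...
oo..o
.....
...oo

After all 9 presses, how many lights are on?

12

t=0: .....
oo...
oo..o
.....
...oo
t=1: .....
oo...
oo..o
o....
oo.oo
t=2: ..ooo
oo.o.
oo..o
o....
oo.oo
t=3: .oooo
..oo.
o...o
o....
oo.oo
t=4: .o...
..o..
o...o
o....
oo.oo
t=5: .....
oo...
oo..o
o....
oo.oo
t=6: ..o..
o.oo.
ooo.o
o....
oo.oo
t=7: o.o..
.ooo.
.oo.o
o....
oo.oo
t=8: o.o..
oooo.
o.o.o
.....
oo.oo
t=9: o.o..
ooo..
o..o.
...o.
oo.oo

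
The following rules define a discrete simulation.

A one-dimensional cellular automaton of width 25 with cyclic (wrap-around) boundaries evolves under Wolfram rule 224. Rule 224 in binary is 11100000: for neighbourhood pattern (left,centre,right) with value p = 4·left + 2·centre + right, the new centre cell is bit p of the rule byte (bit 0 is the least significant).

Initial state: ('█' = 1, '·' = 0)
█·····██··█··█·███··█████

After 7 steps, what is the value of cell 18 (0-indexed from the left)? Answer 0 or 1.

step 0: █·····██··█··█·███··█████
step 1: █······█······█·██···████
step 2: █··············█·█····███
step 3: █···············█······██
step 4: █·······················█
step 5: █························
step 6: ·························
step 7: ·························

0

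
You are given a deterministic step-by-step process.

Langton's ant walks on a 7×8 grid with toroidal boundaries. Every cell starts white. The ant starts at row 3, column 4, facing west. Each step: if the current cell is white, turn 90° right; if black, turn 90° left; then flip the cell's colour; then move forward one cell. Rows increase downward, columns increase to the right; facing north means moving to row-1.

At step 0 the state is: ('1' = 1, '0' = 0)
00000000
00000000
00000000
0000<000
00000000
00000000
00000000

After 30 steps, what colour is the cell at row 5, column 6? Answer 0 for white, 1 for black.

[0] 00000000
00000000
00000000
0000<000
00000000
00000000
00000000
[1] 00000000
00000000
0000^000
00001000
00000000
00000000
00000000
[2] 00000000
00000000
00001>00
00001000
00000000
00000000
00000000
[3] 00000000
00000000
00001100
00001v00
00000000
00000000
00000000
[4] 00000000
00000000
00001100
0000<100
00000000
00000000
00000000
[5] 00000000
00000000
00001100
00000100
0000v000
00000000
00000000
[6] 00000000
00000000
00001100
00000100
000<1000
00000000
00000000
[7] 00000000
00000000
00001100
000^0100
00011000
00000000
00000000
[8] 00000000
00000000
00001100
0001>100
00011000
00000000
00000000
[9] 00000000
00000000
00001100
00011100
0001v000
00000000
00000000
[10] 00000000
00000000
00001100
00011100
00010>00
00000000
00000000
[11] 00000000
00000000
00001100
00011100
00010100
00000v00
00000000
[12] 00000000
00000000
00001100
00011100
00010100
0000<100
00000000
[13] 00000000
00000000
00001100
00011100
0001^100
00001100
00000000
[14] 00000000
00000000
00001100
00011100
00011>00
00001100
00000000
[15] 00000000
00000000
00001100
00011^00
00011000
00001100
00000000
[16] 00000000
00000000
00001100
0001<000
00011000
00001100
00000000
[17] 00000000
00000000
00001100
00010000
0001v000
00001100
00000000
[18] 00000000
00000000
00001100
00010000
00010>00
00001100
00000000
[19] 00000000
00000000
00001100
00010000
00010100
00001v00
00000000
[20] 00000000
00000000
00001100
00010000
00010100
000010>0
00000000
[21] 00000000
00000000
00001100
00010000
00010100
00001010
000000v0
[22] 00000000
00000000
00001100
00010000
00010100
00001010
00000<10
[23] 00000000
00000000
00001100
00010000
00010100
00001^10
00000110
[24] 00000000
00000000
00001100
00010000
00010100
000011>0
00000110
[25] 00000000
00000000
00001100
00010000
000101^0
00001100
00000110
[26] 00000000
00000000
00001100
00010000
0001011>
00001100
00000110
[27] 00000000
00000000
00001100
00010000
00010111
0000110v
00000110
[28] 00000000
00000000
00001100
00010000
00010111
000011<1
00000110
[29] 00000000
00000000
00001100
00010000
000101^1
00001111
00000110
[30] 00000000
00000000
00001100
00010000
00010<01
00001111
00000110

1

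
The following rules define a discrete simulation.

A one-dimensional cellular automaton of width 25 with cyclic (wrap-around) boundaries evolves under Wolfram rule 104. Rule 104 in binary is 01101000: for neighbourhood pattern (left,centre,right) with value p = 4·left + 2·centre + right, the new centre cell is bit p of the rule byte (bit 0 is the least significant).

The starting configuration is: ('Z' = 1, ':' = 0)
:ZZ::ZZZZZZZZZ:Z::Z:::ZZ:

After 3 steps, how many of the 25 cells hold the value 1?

6

step 0: :ZZ::ZZZZZZZZZ:Z::Z:::ZZ:
step 1: :ZZ::Z:::::::ZZ:::::::ZZ:
step 2: :ZZ::::::::::ZZ:::::::ZZ:
step 3: :ZZ::::::::::ZZ:::::::ZZ:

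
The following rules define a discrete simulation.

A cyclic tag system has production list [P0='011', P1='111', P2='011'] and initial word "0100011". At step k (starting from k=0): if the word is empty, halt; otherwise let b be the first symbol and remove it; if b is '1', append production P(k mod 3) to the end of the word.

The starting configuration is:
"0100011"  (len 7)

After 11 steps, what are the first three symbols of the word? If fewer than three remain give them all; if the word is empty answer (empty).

110

step 0: "0100011"  (len 7)
step 1: "100011"  (len 6)
step 2: "00011111"  (len 8)
step 3: "0011111"  (len 7)
step 4: "011111"  (len 6)
step 5: "11111"  (len 5)
step 6: "1111011"  (len 7)
step 7: "111011011"  (len 9)
step 8: "11011011111"  (len 11)
step 9: "1011011111011"  (len 13)
step 10: "011011111011011"  (len 15)
step 11: "11011111011011"  (len 14)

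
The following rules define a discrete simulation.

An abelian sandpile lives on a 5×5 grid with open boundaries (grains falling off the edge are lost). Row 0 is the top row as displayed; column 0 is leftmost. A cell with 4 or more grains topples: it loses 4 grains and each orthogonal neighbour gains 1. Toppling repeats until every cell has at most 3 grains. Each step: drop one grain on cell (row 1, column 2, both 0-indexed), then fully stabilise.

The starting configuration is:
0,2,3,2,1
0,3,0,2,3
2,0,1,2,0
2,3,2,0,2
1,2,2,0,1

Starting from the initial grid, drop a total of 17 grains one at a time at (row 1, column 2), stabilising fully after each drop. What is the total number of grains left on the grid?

48

t=0: 0,2,3,2,1
0,3,0,2,3
2,0,1,2,0
2,3,2,0,2
1,2,2,0,1
t=1: 0,2,3,2,1
0,3,1,2,3
2,0,1,2,0
2,3,2,0,2
1,2,2,0,1
t=2: 0,2,3,2,1
0,3,2,2,3
2,0,1,2,0
2,3,2,0,2
1,2,2,0,1
t=3: 0,2,3,2,1
0,3,3,2,3
2,0,1,2,0
2,3,2,0,2
1,2,2,0,1
t=4: 1,0,1,3,1
1,1,2,3,3
2,1,2,2,0
2,3,2,0,2
1,2,2,0,1
t=5: 1,0,1,3,1
1,1,3,3,3
2,1,2,2,0
2,3,2,0,2
1,2,2,0,1
t=6: 1,0,3,0,3
1,2,1,2,0
2,1,3,3,1
2,3,2,0,2
1,2,2,0,1
t=7: 1,0,3,0,3
1,2,2,2,0
2,1,3,3,1
2,3,2,0,2
1,2,2,0,1
t=8: 1,0,3,0,3
1,2,3,2,0
2,1,3,3,1
2,3,2,0,2
1,2,2,0,1
t=9: 1,1,0,2,3
1,3,3,0,1
2,2,1,1,2
2,3,3,1,2
1,2,2,0,1
t=10: 1,2,1,2,3
2,0,1,1,1
2,3,2,1,2
2,3,3,1,2
1,2,2,0,1
t=11: 1,2,1,2,3
2,0,2,1,1
2,3,2,1,2
2,3,3,1,2
1,2,2,0,1
t=12: 1,2,1,2,3
2,0,3,1,1
2,3,2,1,2
2,3,3,1,2
1,2,2,0,1
t=13: 1,2,2,2,3
2,1,0,2,1
2,3,3,1,2
2,3,3,1,2
1,2,2,0,1
t=14: 1,2,2,2,3
2,1,1,2,1
2,3,3,1,2
2,3,3,1,2
1,2,2,0,1
t=15: 1,2,2,2,3
2,1,2,2,1
2,3,3,1,2
2,3,3,1,2
1,2,2,0,1
t=16: 1,2,2,2,3
2,1,3,2,1
2,3,3,1,2
2,3,3,1,2
1,2,2,0,1
t=17: 1,2,3,2,3
2,3,1,3,1
3,1,2,2,2
3,1,1,2,2
1,3,3,0,1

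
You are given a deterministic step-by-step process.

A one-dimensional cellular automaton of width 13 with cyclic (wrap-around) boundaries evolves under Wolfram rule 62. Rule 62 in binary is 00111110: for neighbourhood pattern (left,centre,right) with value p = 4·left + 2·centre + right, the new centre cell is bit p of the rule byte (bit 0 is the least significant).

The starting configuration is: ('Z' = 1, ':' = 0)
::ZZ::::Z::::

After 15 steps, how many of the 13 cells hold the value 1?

t=0: ::ZZ::::Z::::
t=1: :ZZ:Z::ZZZ:::
t=2: ZZ:ZZZZZ::Z::
t=3: Z:ZZ::::ZZZZZ
t=4: :ZZ:Z::ZZ::::
t=5: ZZ:ZZZZZ:Z:::
t=6: Z:ZZ::::ZZZ:Z
t=7: :ZZ:Z::ZZ::ZZ
t=8: ZZ:ZZZZZ:ZZZ:
t=9: Z:ZZ::::ZZ::Z
t=10: :ZZ:Z::ZZ:ZZZ
t=11: ZZ:ZZZZZ:ZZ::
t=12: Z:ZZ::::ZZ:ZZ
t=13: :ZZ:Z::ZZ:ZZ:
t=14: ZZ:ZZZZZ:ZZ:Z
t=15: ::ZZ::::ZZ:ZZ

6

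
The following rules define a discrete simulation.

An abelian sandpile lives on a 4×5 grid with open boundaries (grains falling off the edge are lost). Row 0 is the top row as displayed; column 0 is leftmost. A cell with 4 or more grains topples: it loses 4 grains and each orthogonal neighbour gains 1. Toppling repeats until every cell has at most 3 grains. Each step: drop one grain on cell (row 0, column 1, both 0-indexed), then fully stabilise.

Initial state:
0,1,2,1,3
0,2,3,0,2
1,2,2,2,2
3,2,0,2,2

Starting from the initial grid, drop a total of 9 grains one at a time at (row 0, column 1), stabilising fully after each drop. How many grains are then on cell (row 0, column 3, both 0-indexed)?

[0] 0,1,2,1,3
0,2,3,0,2
1,2,2,2,2
3,2,0,2,2
[1] 0,2,2,1,3
0,2,3,0,2
1,2,2,2,2
3,2,0,2,2
[2] 0,3,2,1,3
0,2,3,0,2
1,2,2,2,2
3,2,0,2,2
[3] 1,0,3,1,3
0,3,3,0,2
1,2,2,2,2
3,2,0,2,2
[4] 1,1,3,1,3
0,3,3,0,2
1,2,2,2,2
3,2,0,2,2
[5] 1,2,3,1,3
0,3,3,0,2
1,2,2,2,2
3,2,0,2,2
[6] 1,3,3,1,3
0,3,3,0,2
1,2,2,2,2
3,2,0,2,2
[7] 2,2,1,2,3
1,1,1,1,2
1,3,3,2,2
3,2,0,2,2
[8] 2,3,1,2,3
1,1,1,1,2
1,3,3,2,2
3,2,0,2,2
[9] 3,0,2,2,3
1,2,1,1,2
1,3,3,2,2
3,2,0,2,2

2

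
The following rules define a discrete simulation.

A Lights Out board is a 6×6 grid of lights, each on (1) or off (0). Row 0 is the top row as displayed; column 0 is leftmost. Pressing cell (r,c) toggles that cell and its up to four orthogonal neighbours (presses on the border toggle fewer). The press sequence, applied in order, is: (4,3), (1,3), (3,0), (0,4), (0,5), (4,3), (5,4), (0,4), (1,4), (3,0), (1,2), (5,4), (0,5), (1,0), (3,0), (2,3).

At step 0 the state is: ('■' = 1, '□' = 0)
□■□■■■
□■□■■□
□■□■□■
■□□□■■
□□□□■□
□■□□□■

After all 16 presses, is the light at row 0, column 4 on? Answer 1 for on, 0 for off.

t=0: □■□■■■
□■□■■□
□■□■□■
■□□□■■
□□□□■□
□■□□□■
t=1: □■□■■■
□■□■■□
□■□■□■
■□□■■■
□□■■□□
□■□■□■
t=2: □■□□■■
□■■□□□
□■□□□■
■□□■■■
□□■■□□
□■□■□■
t=3: □■□□■■
□■■□□□
■■□□□■
□■□■■■
■□■■□□
□■□■□■
t=4: □■□■□□
□■■□■□
■■□□□■
□■□■■■
■□■■□□
□■□■□■
t=5: □■□■■■
□■■□■■
■■□□□■
□■□■■■
■□■■□□
□■□■□■
t=6: □■□■■■
□■■□■■
■■□□□■
□■□□■■
■□□□■□
□■□□□■
t=7: □■□■■■
□■■□■■
■■□□□■
□■□□■■
■□□□□□
□■□■■□
t=8: □■□□□□
□■■□□■
■■□□□■
□■□□■■
■□□□□□
□■□■■□
t=9: □■□□■□
□■■■■□
■■□□■■
□■□□■■
■□□□□□
□■□■■□
t=10: □■□□■□
□■■■■□
□■□□■■
■□□□■■
□□□□□□
□■□■■□
t=11: □■■□■□
□□□□■□
□■■□■■
■□□□■■
□□□□□□
□■□■■□
t=12: □■■□■□
□□□□■□
□■■□■■
■□□□■■
□□□□■□
□■□□□■
t=13: □■■□□■
□□□□■■
□■■□■■
■□□□■■
□□□□■□
□■□□□■
t=14: ■■■□□■
■■□□■■
■■■□■■
■□□□■■
□□□□■□
□■□□□■
t=15: ■■■□□■
■■□□■■
□■■□■■
□■□□■■
■□□□■□
□■□□□■
t=16: ■■■□□■
■■□■■■
□■□■□■
□■□■■■
■□□□■□
□■□□□■

0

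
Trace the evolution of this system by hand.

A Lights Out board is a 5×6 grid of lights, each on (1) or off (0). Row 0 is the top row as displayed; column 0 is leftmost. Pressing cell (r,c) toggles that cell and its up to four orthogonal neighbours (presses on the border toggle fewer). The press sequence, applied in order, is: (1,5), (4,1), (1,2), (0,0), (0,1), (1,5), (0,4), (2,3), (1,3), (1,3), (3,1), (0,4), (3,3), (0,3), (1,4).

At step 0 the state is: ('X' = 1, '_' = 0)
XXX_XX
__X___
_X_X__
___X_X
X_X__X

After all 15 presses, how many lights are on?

15

t=0: XXX_XX
__X___
_X_X__
___X_X
X_X__X
t=1: XXX_X_
__X_XX
_X_X_X
___X_X
X_X__X
t=2: XXX_X_
__X_XX
_X_X_X
_X_X_X
_X___X
t=3: XX__X_
_X_XXX
_XXX_X
_X_X_X
_X___X
t=4: ____X_
XX_XXX
_XXX_X
_X_X_X
_X___X
t=5: XXX_X_
X__XXX
_XXX_X
_X_X_X
_X___X
t=6: XXX_XX
X__X__
_XXX__
_X_X_X
_X___X
t=7: XXXX__
X__XX_
_XXX__
_X_X_X
_X___X
t=8: XXXX__
X___X_
_X__X_
_X___X
_X___X
t=9: XXX___
X_XX__
_X_XX_
_X___X
_X___X
t=10: XXXX__
X___X_
_X__X_
_X___X
_X___X
t=11: XXXX__
X___X_
____X_
X_X__X
_____X
t=12: XXX_XX
X_____
____X_
X_X__X
_____X
t=13: XXX_XX
X_____
___XX_
X__XXX
___X_X
t=14: XX_X_X
X__X__
___XX_
X__XXX
___X_X
t=15: XX_XXX
X___XX
___X__
X__XXX
___X_X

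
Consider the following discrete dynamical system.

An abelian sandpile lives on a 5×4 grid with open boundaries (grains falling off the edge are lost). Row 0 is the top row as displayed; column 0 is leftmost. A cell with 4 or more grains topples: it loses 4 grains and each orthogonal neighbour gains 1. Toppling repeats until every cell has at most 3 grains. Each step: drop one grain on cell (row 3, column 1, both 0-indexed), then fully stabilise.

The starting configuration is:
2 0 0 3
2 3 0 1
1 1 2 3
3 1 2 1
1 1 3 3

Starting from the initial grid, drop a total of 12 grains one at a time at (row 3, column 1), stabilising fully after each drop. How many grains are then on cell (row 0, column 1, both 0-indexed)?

0) 2 0 0 3
2 3 0 1
1 1 2 3
3 1 2 1
1 1 3 3
1) 2 0 0 3
2 3 0 1
1 1 2 3
3 2 2 1
1 1 3 3
2) 2 0 0 3
2 3 0 1
1 1 2 3
3 3 2 1
1 1 3 3
3) 2 0 0 3
2 3 0 1
2 2 2 3
0 1 3 1
2 2 3 3
4) 2 0 0 3
2 3 0 1
2 2 2 3
0 2 3 1
2 2 3 3
5) 2 0 0 3
2 3 0 1
2 2 2 3
0 3 3 1
2 2 3 3
6) 2 0 0 3
2 3 0 1
2 3 3 3
1 2 1 3
3 0 2 0
7) 2 0 0 3
2 3 0 1
2 3 3 3
1 3 1 3
3 0 2 0
8) 2 1 0 3
3 0 2 2
3 2 2 1
2 2 0 1
3 1 3 1
9) 2 1 0 3
3 0 2 2
3 2 2 1
2 3 0 1
3 1 3 1
10) 2 1 0 3
3 0 2 2
3 3 2 1
3 0 1 1
3 2 3 1
11) 2 1 0 3
3 0 2 2
3 3 2 1
3 1 1 1
3 2 3 1
12) 2 1 0 3
3 0 2 2
3 3 2 1
3 2 1 1
3 2 3 1

1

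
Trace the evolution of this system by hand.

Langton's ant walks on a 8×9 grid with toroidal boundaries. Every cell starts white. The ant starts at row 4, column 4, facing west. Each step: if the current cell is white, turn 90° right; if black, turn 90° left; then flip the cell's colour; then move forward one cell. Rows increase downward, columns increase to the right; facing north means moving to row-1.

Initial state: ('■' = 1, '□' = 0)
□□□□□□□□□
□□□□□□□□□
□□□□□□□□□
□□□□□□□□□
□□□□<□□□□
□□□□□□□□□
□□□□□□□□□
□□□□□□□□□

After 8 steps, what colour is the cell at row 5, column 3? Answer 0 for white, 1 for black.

1

0) □□□□□□□□□
□□□□□□□□□
□□□□□□□□□
□□□□□□□□□
□□□□<□□□□
□□□□□□□□□
□□□□□□□□□
□□□□□□□□□
1) □□□□□□□□□
□□□□□□□□□
□□□□□□□□□
□□□□^□□□□
□□□□■□□□□
□□□□□□□□□
□□□□□□□□□
□□□□□□□□□
2) □□□□□□□□□
□□□□□□□□□
□□□□□□□□□
□□□□■>□□□
□□□□■□□□□
□□□□□□□□□
□□□□□□□□□
□□□□□□□□□
3) □□□□□□□□□
□□□□□□□□□
□□□□□□□□□
□□□□■■□□□
□□□□■v□□□
□□□□□□□□□
□□□□□□□□□
□□□□□□□□□
4) □□□□□□□□□
□□□□□□□□□
□□□□□□□□□
□□□□■■□□□
□□□□<■□□□
□□□□□□□□□
□□□□□□□□□
□□□□□□□□□
5) □□□□□□□□□
□□□□□□□□□
□□□□□□□□□
□□□□■■□□□
□□□□□■□□□
□□□□v□□□□
□□□□□□□□□
□□□□□□□□□
6) □□□□□□□□□
□□□□□□□□□
□□□□□□□□□
□□□□■■□□□
□□□□□■□□□
□□□<■□□□□
□□□□□□□□□
□□□□□□□□□
7) □□□□□□□□□
□□□□□□□□□
□□□□□□□□□
□□□□■■□□□
□□□^□■□□□
□□□■■□□□□
□□□□□□□□□
□□□□□□□□□
8) □□□□□□□□□
□□□□□□□□□
□□□□□□□□□
□□□□■■□□□
□□□■>■□□□
□□□■■□□□□
□□□□□□□□□
□□□□□□□□□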